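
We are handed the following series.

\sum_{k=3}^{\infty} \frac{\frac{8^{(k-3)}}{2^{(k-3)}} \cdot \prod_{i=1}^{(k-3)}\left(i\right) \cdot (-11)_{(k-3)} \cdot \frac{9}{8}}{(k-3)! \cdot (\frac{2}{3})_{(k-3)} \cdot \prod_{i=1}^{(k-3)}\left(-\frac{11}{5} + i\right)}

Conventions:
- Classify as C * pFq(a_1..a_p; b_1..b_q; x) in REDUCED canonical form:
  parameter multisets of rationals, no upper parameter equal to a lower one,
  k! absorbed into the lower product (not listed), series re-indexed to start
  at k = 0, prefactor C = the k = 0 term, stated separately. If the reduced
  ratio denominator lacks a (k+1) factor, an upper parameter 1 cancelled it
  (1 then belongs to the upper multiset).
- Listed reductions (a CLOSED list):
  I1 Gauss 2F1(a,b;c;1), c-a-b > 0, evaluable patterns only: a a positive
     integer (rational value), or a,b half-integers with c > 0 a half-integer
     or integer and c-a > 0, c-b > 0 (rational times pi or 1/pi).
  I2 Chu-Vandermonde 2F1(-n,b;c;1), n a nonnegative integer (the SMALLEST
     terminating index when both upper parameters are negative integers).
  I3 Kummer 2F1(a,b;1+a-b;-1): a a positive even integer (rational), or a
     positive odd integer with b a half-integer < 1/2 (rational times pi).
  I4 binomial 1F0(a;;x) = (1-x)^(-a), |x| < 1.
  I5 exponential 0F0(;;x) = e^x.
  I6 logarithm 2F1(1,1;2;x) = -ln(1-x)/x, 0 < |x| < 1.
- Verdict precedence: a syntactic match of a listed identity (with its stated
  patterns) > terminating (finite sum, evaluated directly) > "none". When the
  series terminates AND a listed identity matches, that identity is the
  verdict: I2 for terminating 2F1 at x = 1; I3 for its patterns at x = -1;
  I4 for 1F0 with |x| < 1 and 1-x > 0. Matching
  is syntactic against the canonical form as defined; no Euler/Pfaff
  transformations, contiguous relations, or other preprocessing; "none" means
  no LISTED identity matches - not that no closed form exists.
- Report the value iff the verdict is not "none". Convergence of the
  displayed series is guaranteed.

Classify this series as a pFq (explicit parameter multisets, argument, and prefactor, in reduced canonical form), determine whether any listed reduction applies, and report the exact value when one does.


Canonical form: C = \frac{9}{8} times 2F2 with upper {-11, 1}, lower {-\frac{6}{5}, \frac{2}{3}}, x = 4. Verdict: terminating - no listed pattern fits, but -11 in the upper list cuts the series at k = 11; direct evaluation. Sum: -\frac{675049305150513}{480745088824}.

First insight: from the first term \frac{9}{8}: the running product (C = 9/8) telescopes to a rising factorial.
Adjacent-term ratio: r(k) = 4 * (k-11) (k+1) / [(k-\frac{6}{5}) (k+\frac{2}{3}) (k+1)] - rational in k, leading ratio 4; with t_0 = \frac{9}{8}, classification follows.


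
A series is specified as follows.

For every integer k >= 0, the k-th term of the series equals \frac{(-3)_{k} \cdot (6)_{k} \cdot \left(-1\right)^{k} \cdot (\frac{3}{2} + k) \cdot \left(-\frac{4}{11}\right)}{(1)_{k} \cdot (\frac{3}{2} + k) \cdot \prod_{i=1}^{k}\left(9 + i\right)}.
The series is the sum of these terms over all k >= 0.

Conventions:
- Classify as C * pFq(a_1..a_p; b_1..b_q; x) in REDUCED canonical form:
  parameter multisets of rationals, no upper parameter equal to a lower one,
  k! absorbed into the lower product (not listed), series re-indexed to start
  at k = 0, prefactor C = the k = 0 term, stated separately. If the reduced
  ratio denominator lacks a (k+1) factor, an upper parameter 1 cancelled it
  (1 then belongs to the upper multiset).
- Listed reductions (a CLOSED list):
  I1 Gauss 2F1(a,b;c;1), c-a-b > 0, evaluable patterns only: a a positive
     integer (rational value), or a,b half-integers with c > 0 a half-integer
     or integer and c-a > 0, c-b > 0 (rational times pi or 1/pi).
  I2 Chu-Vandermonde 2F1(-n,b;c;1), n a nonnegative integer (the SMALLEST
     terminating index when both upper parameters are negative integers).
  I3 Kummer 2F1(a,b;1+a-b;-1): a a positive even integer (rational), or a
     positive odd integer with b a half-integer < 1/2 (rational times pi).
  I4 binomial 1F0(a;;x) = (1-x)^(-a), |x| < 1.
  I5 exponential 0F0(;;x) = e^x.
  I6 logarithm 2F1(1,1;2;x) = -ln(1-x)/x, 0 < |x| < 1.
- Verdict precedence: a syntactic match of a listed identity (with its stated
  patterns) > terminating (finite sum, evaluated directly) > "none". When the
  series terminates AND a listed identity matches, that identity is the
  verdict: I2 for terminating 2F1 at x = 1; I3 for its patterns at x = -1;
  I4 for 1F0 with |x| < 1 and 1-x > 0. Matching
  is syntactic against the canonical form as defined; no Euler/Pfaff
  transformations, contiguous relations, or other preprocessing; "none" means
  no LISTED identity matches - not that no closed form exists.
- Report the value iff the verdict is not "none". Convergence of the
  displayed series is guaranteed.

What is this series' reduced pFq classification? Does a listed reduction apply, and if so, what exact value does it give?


With C = -\frac{4}{11}: the canonical form is 2F1(-3, 6; 10; -1). Verdict: Kummer's theorem (I3) fires (x = -1; c = 10 equals 1+a-b for upper {-3, 6}: listed pattern). Hence: -\frac{84}{55}.

Key step: x = -1 and the factor k + 3/2 cancels (top and bottom), leaving C = -4/11, x = -1.
Ratio: r(k) = -1 * (k-3) (k+6) / [(k+10) (k+1)] - rational; roots negated = parameters, x = -1, C = -\frac{4}{11}.


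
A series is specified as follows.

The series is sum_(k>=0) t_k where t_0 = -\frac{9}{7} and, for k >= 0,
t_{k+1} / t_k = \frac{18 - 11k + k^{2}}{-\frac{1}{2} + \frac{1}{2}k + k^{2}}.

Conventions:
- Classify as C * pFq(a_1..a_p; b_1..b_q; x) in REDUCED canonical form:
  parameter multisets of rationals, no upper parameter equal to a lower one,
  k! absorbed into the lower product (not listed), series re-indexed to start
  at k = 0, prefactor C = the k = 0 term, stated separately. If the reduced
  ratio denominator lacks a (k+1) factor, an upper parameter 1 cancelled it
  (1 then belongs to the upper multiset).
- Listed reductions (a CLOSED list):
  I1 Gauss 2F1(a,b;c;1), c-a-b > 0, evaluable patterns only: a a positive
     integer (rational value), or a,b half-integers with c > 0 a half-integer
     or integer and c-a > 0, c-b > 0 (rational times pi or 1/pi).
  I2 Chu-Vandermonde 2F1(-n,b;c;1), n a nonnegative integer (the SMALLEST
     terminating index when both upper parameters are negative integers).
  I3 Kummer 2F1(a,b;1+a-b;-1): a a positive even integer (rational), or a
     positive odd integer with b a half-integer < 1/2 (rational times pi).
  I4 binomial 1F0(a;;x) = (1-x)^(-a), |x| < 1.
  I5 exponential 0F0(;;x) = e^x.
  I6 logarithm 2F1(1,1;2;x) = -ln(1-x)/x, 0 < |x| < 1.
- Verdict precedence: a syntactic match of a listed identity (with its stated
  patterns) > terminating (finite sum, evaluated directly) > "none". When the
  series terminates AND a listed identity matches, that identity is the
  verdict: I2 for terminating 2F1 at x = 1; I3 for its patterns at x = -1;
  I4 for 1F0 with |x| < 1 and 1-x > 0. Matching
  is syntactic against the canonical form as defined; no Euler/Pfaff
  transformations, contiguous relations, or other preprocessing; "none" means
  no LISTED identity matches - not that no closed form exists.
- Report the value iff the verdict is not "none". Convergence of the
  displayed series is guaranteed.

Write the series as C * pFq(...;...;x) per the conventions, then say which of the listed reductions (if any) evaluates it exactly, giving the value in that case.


With C = -\frac{9}{7}: the canonical form is 2F1(-9, -2; -\frac{1}{2}; 1). Verdict: the Chu-Vandermonde identity I2 fires (terminating 2F1 at x = 1 with n = 2, b = -9, c = -\frac{1}{2}). Value: \frac{2907}{7}.

Key step: x = 1 and roots of the ratio polynomials (C = -9/7) are the negated parameters.
Consecutive-term ratio: r(k) = 1 * (k-9) (k-2) / [(k-\frac{1}{2}) (k+1)] - rational in k. x = 1; t_0 = -\frac{9}{7}; negate the roots.


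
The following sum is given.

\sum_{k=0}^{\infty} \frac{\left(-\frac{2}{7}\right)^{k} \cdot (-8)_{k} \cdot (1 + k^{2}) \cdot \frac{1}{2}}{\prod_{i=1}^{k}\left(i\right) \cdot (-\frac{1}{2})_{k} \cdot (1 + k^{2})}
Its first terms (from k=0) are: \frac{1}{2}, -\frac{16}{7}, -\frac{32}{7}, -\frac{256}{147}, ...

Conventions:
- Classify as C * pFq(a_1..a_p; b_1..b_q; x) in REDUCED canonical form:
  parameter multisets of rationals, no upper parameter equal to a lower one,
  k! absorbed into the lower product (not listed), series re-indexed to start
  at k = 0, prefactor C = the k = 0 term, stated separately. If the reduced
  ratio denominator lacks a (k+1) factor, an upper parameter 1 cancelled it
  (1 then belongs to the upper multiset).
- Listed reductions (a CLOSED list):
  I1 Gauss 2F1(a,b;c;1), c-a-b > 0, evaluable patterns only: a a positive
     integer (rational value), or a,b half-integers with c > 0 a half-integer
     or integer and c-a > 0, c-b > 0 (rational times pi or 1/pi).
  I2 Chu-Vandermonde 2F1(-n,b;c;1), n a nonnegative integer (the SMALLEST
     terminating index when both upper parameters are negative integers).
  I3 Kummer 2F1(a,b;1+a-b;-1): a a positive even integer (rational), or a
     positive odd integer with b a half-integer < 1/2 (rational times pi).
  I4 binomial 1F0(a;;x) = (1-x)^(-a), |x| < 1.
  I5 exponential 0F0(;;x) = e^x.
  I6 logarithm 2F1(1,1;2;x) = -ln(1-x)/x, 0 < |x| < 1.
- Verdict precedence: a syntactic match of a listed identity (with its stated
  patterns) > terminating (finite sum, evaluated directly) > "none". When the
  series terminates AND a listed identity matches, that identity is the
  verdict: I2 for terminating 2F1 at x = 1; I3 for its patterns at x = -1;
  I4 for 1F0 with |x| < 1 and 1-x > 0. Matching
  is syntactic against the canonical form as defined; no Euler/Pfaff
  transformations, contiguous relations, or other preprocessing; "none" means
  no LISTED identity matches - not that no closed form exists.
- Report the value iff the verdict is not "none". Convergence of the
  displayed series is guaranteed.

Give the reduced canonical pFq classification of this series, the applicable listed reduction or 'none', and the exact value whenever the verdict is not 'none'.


The series (x = -\frac{2}{7}) is 1F1: upper {-8}, lower {-\frac{1}{2}}, prefactor \frac{1}{2}. Verdict: terminating. With -8 upstairs the series is a 9-term polynomial sum; evaluated term by term. Sum: -\frac{13031857724993}{1558052766270}.

First insight: x = -\frac{2}{7} and k^2 + 1 divides numerator and denominator alike; C = 1/2, x = -2/7 after cancelling.
Step ratio: r(k) = -\frac{2}{7} * (k-8) / [(k-\frac{1}{2}) (k+1)] - poly over poly, x = -\frac{2}{7} from leading terms; C = \frac{1}{2} at k = 0.


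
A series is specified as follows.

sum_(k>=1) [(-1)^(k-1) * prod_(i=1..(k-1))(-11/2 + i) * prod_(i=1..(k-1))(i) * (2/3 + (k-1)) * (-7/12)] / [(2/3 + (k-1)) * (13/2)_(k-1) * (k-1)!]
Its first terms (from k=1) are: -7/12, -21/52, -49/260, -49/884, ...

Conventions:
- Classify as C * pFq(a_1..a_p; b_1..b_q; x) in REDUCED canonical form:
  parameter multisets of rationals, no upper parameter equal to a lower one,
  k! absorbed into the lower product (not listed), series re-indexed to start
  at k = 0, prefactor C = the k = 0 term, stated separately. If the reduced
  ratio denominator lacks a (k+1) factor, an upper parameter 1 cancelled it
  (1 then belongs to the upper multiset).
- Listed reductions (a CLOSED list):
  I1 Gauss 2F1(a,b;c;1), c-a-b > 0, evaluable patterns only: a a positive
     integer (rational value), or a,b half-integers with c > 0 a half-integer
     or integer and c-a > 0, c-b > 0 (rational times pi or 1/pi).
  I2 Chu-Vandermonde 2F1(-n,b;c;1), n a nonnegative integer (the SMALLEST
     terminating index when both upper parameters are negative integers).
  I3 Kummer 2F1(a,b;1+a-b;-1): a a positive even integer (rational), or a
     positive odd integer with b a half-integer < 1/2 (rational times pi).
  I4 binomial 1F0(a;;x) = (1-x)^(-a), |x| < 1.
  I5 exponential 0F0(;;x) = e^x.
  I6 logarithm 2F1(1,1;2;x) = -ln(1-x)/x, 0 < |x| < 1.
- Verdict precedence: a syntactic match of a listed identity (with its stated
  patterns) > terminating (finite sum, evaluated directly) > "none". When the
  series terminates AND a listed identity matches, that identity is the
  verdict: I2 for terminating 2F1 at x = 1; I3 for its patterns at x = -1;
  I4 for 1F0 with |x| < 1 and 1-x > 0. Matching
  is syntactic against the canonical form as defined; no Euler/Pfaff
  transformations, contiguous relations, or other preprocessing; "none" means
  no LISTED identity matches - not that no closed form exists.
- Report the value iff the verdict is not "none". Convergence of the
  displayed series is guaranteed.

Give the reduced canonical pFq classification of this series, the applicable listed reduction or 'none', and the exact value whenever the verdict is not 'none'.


This is -7/12 * 2F1(-9/2, 1; 13/2; -1) in reduced canonical form. Verdict: Kummer's theorem (I3) applies (x = -1; c = 13/2 equals 1+a-b for upper {-9/2, 1}: listed pattern). Sum: (-1617/4096) * pi.

Structural cue: from the first term -7/12: the running product (C = -7/12, x = -1) telescopes to a rising factorial.
Adjacent-term ratio: r(k) = (-1) * (k-9/2) (k+1) / [(k+13/2) (k+1)] ; factor over Q: parameters, x = (-1), and C = -7/12.


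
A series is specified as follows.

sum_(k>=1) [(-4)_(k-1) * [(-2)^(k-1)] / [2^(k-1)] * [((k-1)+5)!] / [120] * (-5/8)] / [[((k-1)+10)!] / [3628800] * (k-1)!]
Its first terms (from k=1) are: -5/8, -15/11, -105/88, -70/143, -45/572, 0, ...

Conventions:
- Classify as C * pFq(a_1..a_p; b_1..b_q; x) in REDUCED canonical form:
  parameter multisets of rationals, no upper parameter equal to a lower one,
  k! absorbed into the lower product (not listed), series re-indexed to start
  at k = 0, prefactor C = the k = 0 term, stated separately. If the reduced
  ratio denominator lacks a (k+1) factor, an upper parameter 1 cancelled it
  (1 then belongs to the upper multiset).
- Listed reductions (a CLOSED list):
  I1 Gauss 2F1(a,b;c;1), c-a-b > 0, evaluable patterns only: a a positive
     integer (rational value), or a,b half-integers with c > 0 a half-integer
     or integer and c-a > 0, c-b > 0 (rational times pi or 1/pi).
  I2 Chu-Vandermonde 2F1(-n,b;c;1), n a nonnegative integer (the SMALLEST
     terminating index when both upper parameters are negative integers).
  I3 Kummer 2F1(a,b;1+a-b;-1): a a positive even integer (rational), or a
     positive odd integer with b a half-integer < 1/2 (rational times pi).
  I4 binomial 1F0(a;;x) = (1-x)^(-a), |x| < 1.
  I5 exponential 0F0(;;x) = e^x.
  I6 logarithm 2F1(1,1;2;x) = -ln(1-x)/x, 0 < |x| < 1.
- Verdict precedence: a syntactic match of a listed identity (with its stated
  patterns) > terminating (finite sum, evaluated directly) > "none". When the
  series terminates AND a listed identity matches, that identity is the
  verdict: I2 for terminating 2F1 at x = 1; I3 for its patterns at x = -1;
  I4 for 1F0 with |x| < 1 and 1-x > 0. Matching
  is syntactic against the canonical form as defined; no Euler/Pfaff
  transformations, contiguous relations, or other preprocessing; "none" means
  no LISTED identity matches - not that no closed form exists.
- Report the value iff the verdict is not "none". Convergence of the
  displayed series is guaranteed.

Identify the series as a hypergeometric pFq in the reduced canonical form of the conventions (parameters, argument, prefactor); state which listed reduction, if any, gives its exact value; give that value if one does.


The series (x = -1) is 2F1: upper {-4, 6}, lower {11}, prefactor -5/8. Verdict: the Kummer evaluation I3 matches (x = -1; c = 11 equals 1+a-b for upper {-4, 6}: listed pattern). Hence: -15/4.

Key step: with t_0 = -5/8, the two k-th powers (C = -5/8) combine into one argument.
Adjacent-term ratio: r(k) = (-1) * (k-4) (k+6) / [(k+11) (k+1)] - rational; roots negated = parameters, x = (-1), C = -5/8.


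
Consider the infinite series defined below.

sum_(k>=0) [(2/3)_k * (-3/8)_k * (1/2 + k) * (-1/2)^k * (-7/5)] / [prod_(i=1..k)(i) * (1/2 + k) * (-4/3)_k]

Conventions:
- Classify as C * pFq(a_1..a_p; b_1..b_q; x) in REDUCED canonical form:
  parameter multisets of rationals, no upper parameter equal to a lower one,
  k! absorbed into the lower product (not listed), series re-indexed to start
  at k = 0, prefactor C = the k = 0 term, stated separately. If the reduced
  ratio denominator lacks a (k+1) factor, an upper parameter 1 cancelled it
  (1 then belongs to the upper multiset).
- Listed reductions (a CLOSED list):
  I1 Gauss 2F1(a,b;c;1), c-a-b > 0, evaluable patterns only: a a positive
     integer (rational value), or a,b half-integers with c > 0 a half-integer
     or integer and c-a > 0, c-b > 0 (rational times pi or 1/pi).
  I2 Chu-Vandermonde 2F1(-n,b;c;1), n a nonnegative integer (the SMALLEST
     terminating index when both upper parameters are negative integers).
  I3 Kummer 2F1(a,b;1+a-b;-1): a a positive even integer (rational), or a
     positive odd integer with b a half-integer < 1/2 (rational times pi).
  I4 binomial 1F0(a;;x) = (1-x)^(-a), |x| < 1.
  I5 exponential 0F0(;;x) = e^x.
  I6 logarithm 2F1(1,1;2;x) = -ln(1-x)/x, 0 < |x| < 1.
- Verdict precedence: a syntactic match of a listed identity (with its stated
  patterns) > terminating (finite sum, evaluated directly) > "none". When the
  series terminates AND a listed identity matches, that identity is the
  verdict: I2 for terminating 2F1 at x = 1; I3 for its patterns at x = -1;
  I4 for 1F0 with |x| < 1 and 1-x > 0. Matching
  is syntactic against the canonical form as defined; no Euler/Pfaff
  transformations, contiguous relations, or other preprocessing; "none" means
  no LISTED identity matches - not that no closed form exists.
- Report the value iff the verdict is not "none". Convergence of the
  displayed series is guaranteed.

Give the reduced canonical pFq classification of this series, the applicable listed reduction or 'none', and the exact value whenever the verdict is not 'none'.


The series (x = -1/2) is 2F1: upper {-3/8, 2/3}, lower {-4/3}, prefactor -7/5. Verdict: none. Every listed pattern misses the 2F1 form at -1/2, upper {-3/8, 2/3}.

Key observation: x = (-1/2) and the product of the first k integers (C = -7/5) is k!.
Step ratio: r(k) = (-1/2) * (k-3/8) (k+2/3) / [(k-4/3) (k+1)] - poly over poly, x = (-1/2) from leading terms; C = -7/5 at k = 0.


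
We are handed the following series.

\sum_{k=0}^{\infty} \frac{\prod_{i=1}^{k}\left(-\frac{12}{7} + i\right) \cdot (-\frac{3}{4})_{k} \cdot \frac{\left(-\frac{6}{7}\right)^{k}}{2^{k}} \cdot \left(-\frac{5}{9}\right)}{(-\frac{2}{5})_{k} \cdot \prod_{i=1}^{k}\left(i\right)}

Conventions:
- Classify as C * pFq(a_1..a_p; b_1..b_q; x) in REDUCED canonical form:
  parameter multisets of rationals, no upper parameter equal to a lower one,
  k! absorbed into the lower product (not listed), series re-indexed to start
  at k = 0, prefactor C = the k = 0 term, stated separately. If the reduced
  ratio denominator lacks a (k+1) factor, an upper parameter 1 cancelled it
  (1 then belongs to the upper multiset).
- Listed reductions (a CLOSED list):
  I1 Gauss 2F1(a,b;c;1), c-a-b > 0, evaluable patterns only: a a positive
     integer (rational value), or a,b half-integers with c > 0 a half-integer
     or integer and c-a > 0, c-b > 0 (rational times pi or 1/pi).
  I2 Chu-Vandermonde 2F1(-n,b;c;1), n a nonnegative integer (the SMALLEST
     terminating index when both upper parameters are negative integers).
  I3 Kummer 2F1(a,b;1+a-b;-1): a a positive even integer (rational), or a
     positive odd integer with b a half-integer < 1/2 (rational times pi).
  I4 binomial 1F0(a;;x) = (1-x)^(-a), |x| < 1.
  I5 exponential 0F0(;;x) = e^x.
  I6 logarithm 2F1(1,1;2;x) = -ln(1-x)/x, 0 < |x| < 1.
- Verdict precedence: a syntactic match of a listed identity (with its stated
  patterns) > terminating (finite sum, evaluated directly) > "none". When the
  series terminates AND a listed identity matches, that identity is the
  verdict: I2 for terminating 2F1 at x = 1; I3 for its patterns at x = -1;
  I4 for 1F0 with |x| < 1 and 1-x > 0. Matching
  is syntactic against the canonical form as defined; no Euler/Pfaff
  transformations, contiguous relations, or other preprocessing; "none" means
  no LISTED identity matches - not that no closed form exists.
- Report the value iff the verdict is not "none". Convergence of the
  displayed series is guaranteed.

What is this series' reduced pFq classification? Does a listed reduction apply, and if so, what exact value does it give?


Reduced: x = -\frac{3}{7}, 2F1, upper = {-\frac{3}{4}, -\frac{5}{7}}, lower = {-\frac{2}{5}}, C = -\frac{5}{9}. Verdict: none - at argument -\frac{3}{7} the multisets {-\frac{3}{4}, -\frac{5}{7}} ; {-\frac{2}{5}} match no listed identity.

First insight: t_0 being -\frac{5}{9}, the running product (C = -5/9) telescopes to a rising factorial.
Consecutive-term ratio: r(k) = -\frac{3}{7} * (k-\frac{3}{4}) (k-\frac{5}{7}) / [(k-\frac{2}{5}) (k+1)] - poly over poly, x = -\frac{3}{7} from leading terms; C = -\frac{5}{9} at k = 0.


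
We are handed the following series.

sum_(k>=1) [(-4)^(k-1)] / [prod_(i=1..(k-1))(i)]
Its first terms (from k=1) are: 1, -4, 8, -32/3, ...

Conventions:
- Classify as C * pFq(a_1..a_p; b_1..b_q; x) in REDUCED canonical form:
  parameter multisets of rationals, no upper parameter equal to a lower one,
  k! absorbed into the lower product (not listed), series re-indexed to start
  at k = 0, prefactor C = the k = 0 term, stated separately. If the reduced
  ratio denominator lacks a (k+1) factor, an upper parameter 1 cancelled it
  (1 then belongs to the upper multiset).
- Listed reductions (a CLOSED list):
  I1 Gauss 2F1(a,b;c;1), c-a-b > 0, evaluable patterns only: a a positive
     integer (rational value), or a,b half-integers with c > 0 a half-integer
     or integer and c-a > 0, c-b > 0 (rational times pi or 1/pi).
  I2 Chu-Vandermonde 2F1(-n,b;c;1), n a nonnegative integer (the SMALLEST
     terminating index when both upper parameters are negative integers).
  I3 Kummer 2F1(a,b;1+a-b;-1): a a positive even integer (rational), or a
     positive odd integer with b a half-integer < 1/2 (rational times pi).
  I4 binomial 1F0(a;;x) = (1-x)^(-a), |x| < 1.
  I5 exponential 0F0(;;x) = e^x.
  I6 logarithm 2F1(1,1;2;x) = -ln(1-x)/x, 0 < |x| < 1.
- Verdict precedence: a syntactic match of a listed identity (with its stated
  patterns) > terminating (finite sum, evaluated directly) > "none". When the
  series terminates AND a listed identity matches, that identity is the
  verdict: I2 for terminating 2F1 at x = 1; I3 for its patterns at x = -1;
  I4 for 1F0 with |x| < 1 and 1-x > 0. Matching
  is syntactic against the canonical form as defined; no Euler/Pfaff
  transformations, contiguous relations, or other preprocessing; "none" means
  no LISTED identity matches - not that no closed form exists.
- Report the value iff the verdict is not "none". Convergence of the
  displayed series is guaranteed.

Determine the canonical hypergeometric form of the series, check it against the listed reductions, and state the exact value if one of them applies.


This is 1 * 0F0(-; -; -4) in reduced canonical form. Verdict (x = -4): the exponential series (I5) applies (the 0F0 exponential series at x = -4). Value: e^(-4).

The tell: t_0 being 1, the product of the first k integers (prefactor 1) is k!.
Adjacent-term ratio: r(k) = (-4) * 1 / [(k+1)] - rational in k, leading ratio (-4); with t_0 = 1, classification follows.


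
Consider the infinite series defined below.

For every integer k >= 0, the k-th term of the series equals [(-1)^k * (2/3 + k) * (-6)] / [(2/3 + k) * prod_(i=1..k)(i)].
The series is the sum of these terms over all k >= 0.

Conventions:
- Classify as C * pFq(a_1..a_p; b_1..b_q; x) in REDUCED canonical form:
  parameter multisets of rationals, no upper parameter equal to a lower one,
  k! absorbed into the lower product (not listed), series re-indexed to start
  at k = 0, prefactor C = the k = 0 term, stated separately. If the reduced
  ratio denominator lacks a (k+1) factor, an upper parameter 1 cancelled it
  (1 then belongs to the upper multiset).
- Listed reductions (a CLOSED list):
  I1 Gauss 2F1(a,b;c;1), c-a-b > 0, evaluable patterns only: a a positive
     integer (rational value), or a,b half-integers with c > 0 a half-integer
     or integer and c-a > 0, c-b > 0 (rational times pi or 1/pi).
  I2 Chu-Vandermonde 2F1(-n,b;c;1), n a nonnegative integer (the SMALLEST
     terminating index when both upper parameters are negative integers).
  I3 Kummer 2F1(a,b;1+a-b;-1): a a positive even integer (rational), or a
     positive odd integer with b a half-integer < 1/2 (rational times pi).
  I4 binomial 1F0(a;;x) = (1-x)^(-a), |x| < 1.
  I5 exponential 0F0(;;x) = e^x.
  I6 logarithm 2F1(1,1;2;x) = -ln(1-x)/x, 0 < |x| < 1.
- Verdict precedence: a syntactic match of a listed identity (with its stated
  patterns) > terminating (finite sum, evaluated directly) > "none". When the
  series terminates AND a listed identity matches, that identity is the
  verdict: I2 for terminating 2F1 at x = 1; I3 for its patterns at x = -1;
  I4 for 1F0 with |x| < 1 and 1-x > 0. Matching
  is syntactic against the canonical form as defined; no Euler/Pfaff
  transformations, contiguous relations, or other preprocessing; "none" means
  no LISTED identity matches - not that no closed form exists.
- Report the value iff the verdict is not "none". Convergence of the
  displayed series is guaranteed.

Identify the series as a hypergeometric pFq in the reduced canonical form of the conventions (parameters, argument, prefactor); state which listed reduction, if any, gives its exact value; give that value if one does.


Reduced: x = -1, 0F0, upper = {-}, lower = {-}, C = -6. Verdict (x = -1): the I5 exponential reduction applies (the 0F0 exponential series at x = -1). Hence: (-6) * e^(-1).

Key observation: t_0 = -6 here, and the factor k + 2/3 cancels (top and bottom), leaving C = -6, x = -1.
Step ratio: r(k) = (-1) * 1 / [(k+1)] - rational; roots negated = parameters, x = (-1), C = -6.


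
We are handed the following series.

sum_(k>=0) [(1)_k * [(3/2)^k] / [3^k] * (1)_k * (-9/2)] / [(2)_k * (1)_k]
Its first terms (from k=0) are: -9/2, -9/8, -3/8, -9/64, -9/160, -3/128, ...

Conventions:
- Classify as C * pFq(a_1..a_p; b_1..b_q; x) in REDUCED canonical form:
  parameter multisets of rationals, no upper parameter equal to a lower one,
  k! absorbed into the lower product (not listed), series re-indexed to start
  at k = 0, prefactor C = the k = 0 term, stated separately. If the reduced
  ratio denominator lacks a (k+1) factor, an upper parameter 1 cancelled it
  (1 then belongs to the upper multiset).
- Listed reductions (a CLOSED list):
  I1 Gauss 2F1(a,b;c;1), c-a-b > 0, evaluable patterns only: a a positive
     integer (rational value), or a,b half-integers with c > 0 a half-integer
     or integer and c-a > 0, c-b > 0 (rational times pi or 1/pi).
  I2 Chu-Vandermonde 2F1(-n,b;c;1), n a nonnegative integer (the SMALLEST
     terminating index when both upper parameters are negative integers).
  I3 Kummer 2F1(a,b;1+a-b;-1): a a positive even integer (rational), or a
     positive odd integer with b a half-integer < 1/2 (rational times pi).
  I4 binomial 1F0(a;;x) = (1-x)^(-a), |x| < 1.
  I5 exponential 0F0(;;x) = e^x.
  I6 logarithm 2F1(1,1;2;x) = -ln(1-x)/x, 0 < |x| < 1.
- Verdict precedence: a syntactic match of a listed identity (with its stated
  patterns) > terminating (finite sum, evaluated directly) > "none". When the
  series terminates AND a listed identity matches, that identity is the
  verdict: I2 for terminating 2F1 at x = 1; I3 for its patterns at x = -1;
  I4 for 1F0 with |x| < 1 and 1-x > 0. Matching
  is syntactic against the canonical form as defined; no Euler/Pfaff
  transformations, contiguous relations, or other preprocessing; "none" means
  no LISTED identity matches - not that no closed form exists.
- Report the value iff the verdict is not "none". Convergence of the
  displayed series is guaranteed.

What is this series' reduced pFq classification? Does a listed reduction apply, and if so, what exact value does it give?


Reduced: x = 1/2, 2F1, upper = {1, 1}, lower = {2}, C = -9/2. Verdict (x = 1/2): logarithm (I6) applies (the logarithm: parameters (1,1;2), x = 1/2). Value: 9 * ln(1/2).

First insight: x = (1/2) and (1)_k (prefactor -9/2) is k! itself.
Step ratio: r(k) = (1/2) * (k+1) (k+1) / [(k+2) (k+1)] - rational; roots negated = parameters, x = (1/2), C = -9/2.


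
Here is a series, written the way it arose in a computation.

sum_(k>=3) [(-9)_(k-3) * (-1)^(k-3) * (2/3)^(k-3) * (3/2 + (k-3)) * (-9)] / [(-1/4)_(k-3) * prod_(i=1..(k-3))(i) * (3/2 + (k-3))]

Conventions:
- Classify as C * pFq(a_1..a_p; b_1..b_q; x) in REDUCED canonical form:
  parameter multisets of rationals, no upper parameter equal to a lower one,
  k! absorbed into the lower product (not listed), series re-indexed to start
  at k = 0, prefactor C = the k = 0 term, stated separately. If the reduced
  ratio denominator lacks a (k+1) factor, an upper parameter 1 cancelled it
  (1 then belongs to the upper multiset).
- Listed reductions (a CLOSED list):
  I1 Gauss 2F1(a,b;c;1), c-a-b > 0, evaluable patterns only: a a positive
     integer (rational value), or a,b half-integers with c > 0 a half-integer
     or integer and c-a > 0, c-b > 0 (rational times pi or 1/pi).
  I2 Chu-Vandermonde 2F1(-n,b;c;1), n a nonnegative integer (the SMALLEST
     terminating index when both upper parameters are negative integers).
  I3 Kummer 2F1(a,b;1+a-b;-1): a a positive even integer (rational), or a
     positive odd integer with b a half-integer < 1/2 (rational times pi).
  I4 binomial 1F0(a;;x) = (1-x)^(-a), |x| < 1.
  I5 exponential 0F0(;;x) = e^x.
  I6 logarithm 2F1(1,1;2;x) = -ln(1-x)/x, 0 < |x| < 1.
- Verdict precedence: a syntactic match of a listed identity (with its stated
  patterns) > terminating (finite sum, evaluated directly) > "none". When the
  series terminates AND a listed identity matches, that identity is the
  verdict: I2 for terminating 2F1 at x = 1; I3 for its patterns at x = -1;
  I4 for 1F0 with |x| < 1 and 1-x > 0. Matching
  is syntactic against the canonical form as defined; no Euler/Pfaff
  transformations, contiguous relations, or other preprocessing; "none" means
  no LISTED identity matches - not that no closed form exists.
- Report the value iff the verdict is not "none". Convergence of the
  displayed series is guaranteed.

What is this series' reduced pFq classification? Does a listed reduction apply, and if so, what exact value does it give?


Classification (C = -9): 1F1 with upper {-9}, lower {-1/4}, argument x = -2/3. Verdict: terminating - the sum ends at index 9 because -9 is a negative integer; exact evaluation follows. Hence: 1083423057996913/554356204479.

Structural cue: x = (-2/3) and the product of the first k integers (C = -9, x = -2/3) is k!.
Consecutive-term ratio: r(k) = (-2/3) * (k-9) / [(k-1/4) (k+1)] - rational in k, leading ratio (-2/3); with t_0 = -9, classification follows.


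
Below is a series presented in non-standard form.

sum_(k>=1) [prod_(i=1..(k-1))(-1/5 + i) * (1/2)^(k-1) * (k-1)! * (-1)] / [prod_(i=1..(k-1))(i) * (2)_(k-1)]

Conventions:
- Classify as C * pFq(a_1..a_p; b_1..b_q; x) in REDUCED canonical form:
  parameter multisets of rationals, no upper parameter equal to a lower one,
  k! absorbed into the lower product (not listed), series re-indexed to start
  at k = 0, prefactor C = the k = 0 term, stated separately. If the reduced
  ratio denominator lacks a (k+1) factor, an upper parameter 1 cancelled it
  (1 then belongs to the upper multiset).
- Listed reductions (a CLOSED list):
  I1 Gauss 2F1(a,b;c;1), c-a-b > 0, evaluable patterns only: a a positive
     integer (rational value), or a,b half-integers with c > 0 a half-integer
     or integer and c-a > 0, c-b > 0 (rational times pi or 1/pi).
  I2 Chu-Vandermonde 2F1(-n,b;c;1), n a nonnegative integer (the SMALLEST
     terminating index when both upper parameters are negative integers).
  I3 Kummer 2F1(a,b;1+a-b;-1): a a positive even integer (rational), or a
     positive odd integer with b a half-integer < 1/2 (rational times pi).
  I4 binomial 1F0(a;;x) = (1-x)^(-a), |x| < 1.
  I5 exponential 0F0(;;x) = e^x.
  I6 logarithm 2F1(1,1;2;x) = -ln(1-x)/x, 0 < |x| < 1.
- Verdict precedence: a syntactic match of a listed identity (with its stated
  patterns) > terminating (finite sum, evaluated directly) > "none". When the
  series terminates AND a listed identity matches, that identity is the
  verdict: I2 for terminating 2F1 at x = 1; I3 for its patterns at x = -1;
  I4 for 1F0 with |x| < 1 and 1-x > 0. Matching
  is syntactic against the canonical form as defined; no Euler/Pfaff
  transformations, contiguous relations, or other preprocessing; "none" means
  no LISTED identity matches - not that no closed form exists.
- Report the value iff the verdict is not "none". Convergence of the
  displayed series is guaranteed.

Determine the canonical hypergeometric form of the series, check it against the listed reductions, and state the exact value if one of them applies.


First insight: from the first term -1: the factorial ratio (prefactor -1) (k+a-1)!/(a-1)! is a rising factorial (a)_k.
Term ratio: r(k) = (1/2) * (k+4/5) (k+1) / [(k+2) (k+1)] - rational; roots negated = parameters, x = (1/2), C = -1.

Prefactor -1, argument 1/2: 2F1 with upper {4/5, 1} over lower {2}. Verdict: none - at argument 1/2 the multisets {4/5, 1} ; {2} match no listed identity.


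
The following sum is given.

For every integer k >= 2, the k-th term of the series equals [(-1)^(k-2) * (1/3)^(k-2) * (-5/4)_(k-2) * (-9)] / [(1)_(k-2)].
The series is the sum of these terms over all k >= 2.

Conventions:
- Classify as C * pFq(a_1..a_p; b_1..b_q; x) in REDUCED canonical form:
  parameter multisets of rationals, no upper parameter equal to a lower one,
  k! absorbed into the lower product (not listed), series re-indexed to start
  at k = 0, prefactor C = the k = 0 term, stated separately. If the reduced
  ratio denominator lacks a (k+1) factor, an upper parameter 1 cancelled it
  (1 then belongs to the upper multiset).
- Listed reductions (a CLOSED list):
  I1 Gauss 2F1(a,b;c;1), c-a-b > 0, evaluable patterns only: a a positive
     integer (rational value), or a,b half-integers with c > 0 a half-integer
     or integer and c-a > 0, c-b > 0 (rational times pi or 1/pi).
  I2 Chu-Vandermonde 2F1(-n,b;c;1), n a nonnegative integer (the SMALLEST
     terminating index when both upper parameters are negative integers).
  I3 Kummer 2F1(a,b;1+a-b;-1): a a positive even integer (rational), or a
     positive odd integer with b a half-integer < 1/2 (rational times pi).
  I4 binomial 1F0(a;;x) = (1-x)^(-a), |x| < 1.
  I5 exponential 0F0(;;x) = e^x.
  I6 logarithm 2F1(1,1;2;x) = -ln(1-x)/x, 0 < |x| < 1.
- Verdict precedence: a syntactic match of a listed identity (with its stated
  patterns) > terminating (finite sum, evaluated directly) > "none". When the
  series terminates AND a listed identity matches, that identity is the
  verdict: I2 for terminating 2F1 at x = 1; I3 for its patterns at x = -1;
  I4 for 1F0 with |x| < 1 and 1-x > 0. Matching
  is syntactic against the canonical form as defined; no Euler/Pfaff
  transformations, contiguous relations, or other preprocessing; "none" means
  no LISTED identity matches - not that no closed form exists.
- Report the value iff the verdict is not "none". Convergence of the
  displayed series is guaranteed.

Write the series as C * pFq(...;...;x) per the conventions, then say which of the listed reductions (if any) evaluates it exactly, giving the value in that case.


Structural cue: from the first term -9: the (-1)^k factor (C = -9, x = -1/3) folds into the argument's sign.
Term ratio: r(k) = (-1/3) * (k-5/4) / [(k+1)] - rational in k. x = (-1/3); t_0 = -9; negate the roots.

Canonical form: C = -9 times 1F0 with upper {-5/4}, lower {-}, x = -1/3. Verdict: the I4 binomial reduction fires (the 1F0 binomial series: exponent 5/4, x = -1/3). Sum: (-9) * (4/3)^(5/4).


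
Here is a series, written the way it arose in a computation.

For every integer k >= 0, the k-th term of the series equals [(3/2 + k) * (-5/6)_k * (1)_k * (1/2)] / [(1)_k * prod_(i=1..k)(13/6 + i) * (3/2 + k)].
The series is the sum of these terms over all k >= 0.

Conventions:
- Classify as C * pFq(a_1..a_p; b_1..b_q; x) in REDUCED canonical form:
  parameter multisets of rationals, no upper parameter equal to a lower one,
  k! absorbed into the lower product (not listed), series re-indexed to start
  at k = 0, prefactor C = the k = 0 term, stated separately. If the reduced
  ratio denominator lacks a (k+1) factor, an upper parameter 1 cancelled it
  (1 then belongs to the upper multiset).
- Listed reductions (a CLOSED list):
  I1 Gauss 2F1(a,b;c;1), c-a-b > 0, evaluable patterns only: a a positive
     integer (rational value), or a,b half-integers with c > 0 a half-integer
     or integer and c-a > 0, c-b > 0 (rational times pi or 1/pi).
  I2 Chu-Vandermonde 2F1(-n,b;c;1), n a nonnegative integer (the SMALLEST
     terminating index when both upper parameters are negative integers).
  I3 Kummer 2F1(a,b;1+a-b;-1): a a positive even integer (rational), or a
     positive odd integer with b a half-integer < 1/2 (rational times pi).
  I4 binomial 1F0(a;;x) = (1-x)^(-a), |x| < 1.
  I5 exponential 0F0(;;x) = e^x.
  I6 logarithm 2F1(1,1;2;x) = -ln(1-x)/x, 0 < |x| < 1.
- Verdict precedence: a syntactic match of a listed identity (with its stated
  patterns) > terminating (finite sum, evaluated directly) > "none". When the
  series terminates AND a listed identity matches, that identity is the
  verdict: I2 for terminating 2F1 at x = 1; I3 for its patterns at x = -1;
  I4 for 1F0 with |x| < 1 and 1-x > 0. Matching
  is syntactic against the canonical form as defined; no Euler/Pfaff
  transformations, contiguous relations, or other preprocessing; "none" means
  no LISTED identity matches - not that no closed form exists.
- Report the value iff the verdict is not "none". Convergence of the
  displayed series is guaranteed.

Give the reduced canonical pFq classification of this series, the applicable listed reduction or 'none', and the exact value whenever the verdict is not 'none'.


Canonical form: C = 1/2 times 2F1 with upper {-5/6, 1}, lower {19/6}, x = 1. Verdict (x = 1): the Gauss summation I1 applies (x = 1: the Gamma ratio telescopes since c-a-b = 3 > 0 and a = 1 in Z>0). Sum: 13/36.

Key step: x = 1 and k + 3/2 divides numerator and denominator alike; C = 1/2, x = 1 after cancelling.
Term ratio: r(k) = 1 * (k-5/6) (k+1) / [(k+19/6) (k+1)] - rational in k, leading ratio 1; with t_0 = 1/2, classification follows.


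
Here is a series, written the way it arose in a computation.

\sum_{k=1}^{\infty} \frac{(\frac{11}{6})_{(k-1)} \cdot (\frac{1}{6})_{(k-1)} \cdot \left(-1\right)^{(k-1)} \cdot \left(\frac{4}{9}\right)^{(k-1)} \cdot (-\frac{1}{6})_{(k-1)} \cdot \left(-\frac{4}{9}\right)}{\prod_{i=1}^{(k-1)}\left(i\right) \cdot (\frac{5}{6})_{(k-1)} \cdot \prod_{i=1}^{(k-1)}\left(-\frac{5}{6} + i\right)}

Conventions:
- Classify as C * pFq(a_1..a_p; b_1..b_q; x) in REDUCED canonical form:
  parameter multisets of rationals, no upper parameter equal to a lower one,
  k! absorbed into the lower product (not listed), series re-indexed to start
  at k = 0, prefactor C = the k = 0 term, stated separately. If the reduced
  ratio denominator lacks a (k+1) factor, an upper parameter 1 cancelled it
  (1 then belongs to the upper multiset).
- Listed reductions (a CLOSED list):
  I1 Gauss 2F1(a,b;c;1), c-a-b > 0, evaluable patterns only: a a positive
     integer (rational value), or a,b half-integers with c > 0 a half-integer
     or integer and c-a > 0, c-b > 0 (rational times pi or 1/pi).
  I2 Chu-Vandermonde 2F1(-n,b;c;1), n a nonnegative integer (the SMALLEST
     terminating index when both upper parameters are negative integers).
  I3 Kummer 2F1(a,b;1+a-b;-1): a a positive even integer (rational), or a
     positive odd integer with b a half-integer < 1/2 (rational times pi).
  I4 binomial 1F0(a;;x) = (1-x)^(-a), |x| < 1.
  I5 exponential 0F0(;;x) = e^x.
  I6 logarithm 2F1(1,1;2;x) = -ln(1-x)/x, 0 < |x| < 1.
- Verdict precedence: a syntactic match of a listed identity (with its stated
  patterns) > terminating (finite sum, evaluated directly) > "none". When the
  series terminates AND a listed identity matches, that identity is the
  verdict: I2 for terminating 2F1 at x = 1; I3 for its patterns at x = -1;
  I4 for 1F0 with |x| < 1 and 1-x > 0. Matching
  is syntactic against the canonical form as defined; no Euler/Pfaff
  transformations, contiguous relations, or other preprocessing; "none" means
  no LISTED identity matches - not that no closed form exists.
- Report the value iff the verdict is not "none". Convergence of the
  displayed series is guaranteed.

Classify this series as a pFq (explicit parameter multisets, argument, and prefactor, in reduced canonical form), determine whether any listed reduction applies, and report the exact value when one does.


Key observation: with t_0 = -\frac{4}{9}, the (-1)^k factor (C = -4/9) folds into the argument's sign.
Step ratio: r(k) = -\frac{4}{9} * (k-\frac{1}{6}) (k+\frac{11}{6}) / [(k+\frac{5}{6}) (k+1)] - rational; roots negated = parameters, x = -\frac{4}{9}, C = -\frac{4}{9}.

Reduced: x = -\frac{4}{9}, 2F1, upper = {-\frac{1}{6}, \frac{11}{6}}, lower = {\frac{5}{6}}, C = -\frac{4}{9}. Verdict: none - this 2F1 at x = -\frac{4}{9} matches no listed pattern, and upper {-\frac{1}{6}, \frac{11}{6}} holds no stopper.
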